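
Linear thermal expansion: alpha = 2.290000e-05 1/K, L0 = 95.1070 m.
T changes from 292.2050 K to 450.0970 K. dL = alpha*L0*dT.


dT = 157.8920 K
dL = 2.290000e-05 * 95.1070 * 157.8920 = 0.343881 m
L_final = 95.450881 m

dL = 0.343881 m


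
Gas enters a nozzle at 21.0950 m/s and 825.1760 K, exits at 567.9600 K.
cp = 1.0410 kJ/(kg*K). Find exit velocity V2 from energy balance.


dT = 257.2160 K
2*cp*1000*dT = 535523.7120
V1^2 = 444.9990
V2 = sqrt(535968.7110) = 732.0988 m/s

732.0988 m/s


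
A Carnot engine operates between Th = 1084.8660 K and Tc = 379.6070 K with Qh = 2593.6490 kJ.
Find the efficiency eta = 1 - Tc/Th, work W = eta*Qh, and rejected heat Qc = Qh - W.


eta = 1 - 379.6070/1084.8660 = 0.6501
W = 0.6501 * 2593.6490 = 1686.1016 kJ
Qc = 2593.6490 - 1686.1016 = 907.5474 kJ

eta = 65.0089%, W = 1686.1016 kJ, Qc = 907.5474 kJ


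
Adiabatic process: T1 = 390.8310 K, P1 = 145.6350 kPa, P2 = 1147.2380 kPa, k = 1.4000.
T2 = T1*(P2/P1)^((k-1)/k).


(k-1)/k = 0.2857
(P2/P1)^exp = 1.8035
T2 = 390.8310 * 1.8035 = 704.8550 K

704.8550 K


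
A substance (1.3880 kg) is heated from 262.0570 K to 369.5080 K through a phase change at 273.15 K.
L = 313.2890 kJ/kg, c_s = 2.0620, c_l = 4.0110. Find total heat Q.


Q1 (sensible, solid) = 1.3880 * 2.0620 * 11.0930 = 31.7488 kJ
Q2 (latent) = 1.3880 * 313.2890 = 434.8451 kJ
Q3 (sensible, liquid) = 1.3880 * 4.0110 * 96.3580 = 536.4508 kJ
Q_total = 1003.0447 kJ

1003.0447 kJ


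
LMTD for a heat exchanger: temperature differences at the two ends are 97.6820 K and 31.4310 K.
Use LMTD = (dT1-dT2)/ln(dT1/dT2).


dT1/dT2 = 3.1078
ln(dT1/dT2) = 1.1339
LMTD = 66.2510 / 1.1339 = 58.4264 K

58.4264 K


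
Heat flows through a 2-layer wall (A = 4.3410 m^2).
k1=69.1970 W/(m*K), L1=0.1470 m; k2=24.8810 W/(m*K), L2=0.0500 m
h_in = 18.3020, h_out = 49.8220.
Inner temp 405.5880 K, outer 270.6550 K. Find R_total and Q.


R_conv_in = 1/(18.3020*4.3410) = 0.0126
R_1 = 0.1470/(69.1970*4.3410) = 0.0005
R_2 = 0.0500/(24.8810*4.3410) = 0.0005
R_conv_out = 1/(49.8220*4.3410) = 0.0046
R_total = 0.0182 K/W
Q = 134.9330 / 0.0182 = 7429.1318 W

R_total = 0.0182 K/W, Q = 7429.1318 W


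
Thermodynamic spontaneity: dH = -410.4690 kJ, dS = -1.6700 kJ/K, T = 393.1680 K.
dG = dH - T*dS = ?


T*dS = 393.1680 * -1.6700 = -656.5906 kJ
dG = -410.4690 + 656.5906 = 246.1216 kJ (non-spontaneous)

dG = 246.1216 kJ, non-spontaneous


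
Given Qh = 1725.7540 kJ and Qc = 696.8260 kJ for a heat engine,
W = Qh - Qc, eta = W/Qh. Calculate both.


W = 1725.7540 - 696.8260 = 1028.9280 kJ
eta = 1028.9280 / 1725.7540 = 0.5962 = 59.6219%

W = 1028.9280 kJ, eta = 59.6219%


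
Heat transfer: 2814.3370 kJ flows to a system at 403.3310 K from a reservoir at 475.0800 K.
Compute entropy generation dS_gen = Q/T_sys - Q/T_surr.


dS_sys = 2814.3370/403.3310 = 6.9777 kJ/K
dS_surr = -2814.3370/475.0800 = -5.9239 kJ/K
dS_gen = 6.9777 - 5.9239 = 1.0538 kJ/K (irreversible)

dS_gen = 1.0538 kJ/K, irreversible


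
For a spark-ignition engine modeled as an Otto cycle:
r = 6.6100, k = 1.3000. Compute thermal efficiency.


r^(k-1) = 1.7622
eta = 1 - 1/1.7622 = 0.4325 = 43.2534%

43.2534%


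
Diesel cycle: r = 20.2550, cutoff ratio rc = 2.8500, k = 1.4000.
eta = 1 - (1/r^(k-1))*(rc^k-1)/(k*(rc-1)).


r^(k-1) = 3.3313
rc^k = 4.3329
eta = 0.6137 = 61.3709%

61.3709%


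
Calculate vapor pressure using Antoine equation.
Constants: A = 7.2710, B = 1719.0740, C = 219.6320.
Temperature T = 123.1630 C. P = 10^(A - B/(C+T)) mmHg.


C+T = 342.7950
B/(C+T) = 5.0149
log10(P) = 7.2710 - 5.0149 = 2.2561
P = 10^2.2561 = 180.3538 mmHg

180.3538 mmHg


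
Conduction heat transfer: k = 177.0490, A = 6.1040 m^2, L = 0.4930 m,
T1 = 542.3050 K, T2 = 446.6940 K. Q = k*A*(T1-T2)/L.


dT = 95.6110 K
Q = 177.0490 * 6.1040 * 95.6110 / 0.4930 = 209589.2214 W

209589.2214 W


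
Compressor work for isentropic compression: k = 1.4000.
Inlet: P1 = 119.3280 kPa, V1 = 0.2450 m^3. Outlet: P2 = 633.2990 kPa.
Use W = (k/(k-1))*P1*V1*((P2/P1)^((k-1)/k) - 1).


(k-1)/k = 0.2857
(P2/P1)^exp = 1.6110
W = 3.5000 * 119.3280 * 0.2450 * (1.6110 - 1) = 62.5233 kJ

62.5233 kJ


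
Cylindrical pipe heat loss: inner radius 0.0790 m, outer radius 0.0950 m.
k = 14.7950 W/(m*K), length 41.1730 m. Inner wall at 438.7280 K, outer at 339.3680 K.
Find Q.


dT = 99.3600 K
ln(ro/ri) = 0.1844
Q = 2*pi*14.7950*41.1730*99.3600 / 0.1844 = 2062004.5979 W

2062004.5979 W


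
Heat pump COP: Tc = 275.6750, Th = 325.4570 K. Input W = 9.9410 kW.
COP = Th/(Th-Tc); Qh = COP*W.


COP = 325.4570 / 49.7820 = 6.5376
Qh = 6.5376 * 9.9410 = 64.9907 kW

COP = 6.5376, Qh = 64.9907 kW


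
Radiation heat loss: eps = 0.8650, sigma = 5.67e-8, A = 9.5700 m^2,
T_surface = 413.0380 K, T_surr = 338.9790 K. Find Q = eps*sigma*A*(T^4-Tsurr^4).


T^4 = 2.9104e+10
Tsurr^4 = 1.3204e+10
Q = 0.8650 * 5.67e-8 * 9.5700 * 1.5901e+10 = 7463.3464 W

7463.3464 W


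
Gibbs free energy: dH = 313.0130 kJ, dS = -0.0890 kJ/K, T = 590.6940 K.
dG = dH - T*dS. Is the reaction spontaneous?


T*dS = 590.6940 * -0.0890 = -52.5718 kJ
dG = 313.0130 + 52.5718 = 365.5848 kJ (non-spontaneous)

dG = 365.5848 kJ, non-spontaneous


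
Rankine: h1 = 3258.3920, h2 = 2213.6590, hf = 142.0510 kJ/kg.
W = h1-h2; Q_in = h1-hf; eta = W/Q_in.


W = 1044.7330 kJ/kg
Q_in = 3116.3410 kJ/kg
eta = 0.3352 = 33.5243%

eta = 33.5243%


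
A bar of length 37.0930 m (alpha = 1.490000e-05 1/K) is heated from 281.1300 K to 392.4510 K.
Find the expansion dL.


dT = 111.3210 K
dL = 1.490000e-05 * 37.0930 * 111.3210 = 0.061526 m
L_final = 37.154526 m

dL = 0.061526 m


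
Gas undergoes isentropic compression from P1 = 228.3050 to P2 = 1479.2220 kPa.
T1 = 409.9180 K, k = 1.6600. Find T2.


(k-1)/k = 0.3976
(P2/P1)^exp = 2.1021
T2 = 409.9180 * 2.1021 = 861.6853 K

861.6853 K


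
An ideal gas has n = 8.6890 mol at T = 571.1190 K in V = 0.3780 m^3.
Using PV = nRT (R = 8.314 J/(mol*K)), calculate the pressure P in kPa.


P = nRT/V = 8.6890 * 8.314 * 571.1190 / 0.3780
= 41257.8342 / 0.3780 = 109147.7094 Pa = 109.1477 kPa

109.1477 kPa


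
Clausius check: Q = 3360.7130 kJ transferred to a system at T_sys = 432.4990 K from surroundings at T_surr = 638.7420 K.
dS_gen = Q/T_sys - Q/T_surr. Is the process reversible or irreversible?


dS_sys = 3360.7130/432.4990 = 7.7705 kJ/K
dS_surr = -3360.7130/638.7420 = -5.2615 kJ/K
dS_gen = 7.7705 - 5.2615 = 2.5090 kJ/K (irreversible)

dS_gen = 2.5090 kJ/K, irreversible


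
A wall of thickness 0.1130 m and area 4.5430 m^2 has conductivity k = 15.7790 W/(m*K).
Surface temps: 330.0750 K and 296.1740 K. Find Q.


dT = 33.9010 K
Q = 15.7790 * 4.5430 * 33.9010 / 0.1130 = 21505.8335 W

21505.8335 W


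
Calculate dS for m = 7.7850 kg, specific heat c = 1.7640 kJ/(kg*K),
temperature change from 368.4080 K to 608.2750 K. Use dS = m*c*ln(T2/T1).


T2/T1 = 1.6511
ln(T2/T1) = 0.5014
dS = 7.7850 * 1.7640 * 0.5014 = 6.8861 kJ/K

6.8861 kJ/K


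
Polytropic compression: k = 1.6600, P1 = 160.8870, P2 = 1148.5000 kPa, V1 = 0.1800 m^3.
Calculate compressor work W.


(k-1)/k = 0.3976
(P2/P1)^exp = 2.1847
W = 2.5152 * 160.8870 * 0.1800 * (2.1847 - 1) = 86.2894 kJ

86.2894 kJ


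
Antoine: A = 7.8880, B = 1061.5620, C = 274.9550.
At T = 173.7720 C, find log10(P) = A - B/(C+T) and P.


C+T = 448.7270
B/(C+T) = 2.3657
log10(P) = 7.8880 - 2.3657 = 5.5223
P = 10^5.5223 = 332874.8449 mmHg

332874.8449 mmHg


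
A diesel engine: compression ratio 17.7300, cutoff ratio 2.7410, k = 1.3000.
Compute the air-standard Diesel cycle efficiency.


r^(k-1) = 2.3693
rc^k = 3.7092
eta = 0.4948 = 49.4771%

49.4771%


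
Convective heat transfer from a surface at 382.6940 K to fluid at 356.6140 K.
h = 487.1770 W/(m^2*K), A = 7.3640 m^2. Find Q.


dT = 26.0800 K
Q = 487.1770 * 7.3640 * 26.0800 = 93563.8628 W

93563.8628 W


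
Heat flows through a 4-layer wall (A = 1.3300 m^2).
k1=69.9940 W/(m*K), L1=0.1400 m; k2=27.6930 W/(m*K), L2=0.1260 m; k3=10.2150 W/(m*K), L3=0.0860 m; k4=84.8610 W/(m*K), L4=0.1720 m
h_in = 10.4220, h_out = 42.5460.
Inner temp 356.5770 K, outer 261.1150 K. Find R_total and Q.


R_conv_in = 1/(10.4220*1.3300) = 0.0721
R_1 = 0.1400/(69.9940*1.3300) = 0.0015
R_2 = 0.1260/(27.6930*1.3300) = 0.0034
R_3 = 0.0860/(10.2150*1.3300) = 0.0063
R_4 = 0.1720/(84.8610*1.3300) = 0.0015
R_conv_out = 1/(42.5460*1.3300) = 0.0177
R_total = 0.1026 K/W
Q = 95.4620 / 0.1026 = 930.4784 W

R_total = 0.1026 K/W, Q = 930.4784 W


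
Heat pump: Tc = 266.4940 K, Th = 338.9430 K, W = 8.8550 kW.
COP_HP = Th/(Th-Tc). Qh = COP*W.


COP = 338.9430 / 72.4490 = 4.6784
Qh = 4.6784 * 8.8550 = 41.4269 kW

COP = 4.6784, Qh = 41.4269 kW


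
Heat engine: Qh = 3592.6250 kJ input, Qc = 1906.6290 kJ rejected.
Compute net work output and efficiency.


W = 3592.6250 - 1906.6290 = 1685.9960 kJ
eta = 1685.9960 / 3592.6250 = 0.4693 = 46.9294%

W = 1685.9960 kJ, eta = 46.9294%


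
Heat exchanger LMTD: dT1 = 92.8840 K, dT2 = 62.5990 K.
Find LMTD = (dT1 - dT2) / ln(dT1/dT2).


dT1/dT2 = 1.4838
ln(dT1/dT2) = 0.3946
LMTD = 30.2850 / 0.3946 = 76.7482 K

76.7482 K


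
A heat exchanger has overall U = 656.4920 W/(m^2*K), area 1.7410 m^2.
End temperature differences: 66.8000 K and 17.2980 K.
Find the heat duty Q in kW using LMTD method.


LMTD = 36.6380 K
Q = 656.4920 * 1.7410 * 36.6380 = 41875.4553 W = 41.8755 kW

41.8755 kW


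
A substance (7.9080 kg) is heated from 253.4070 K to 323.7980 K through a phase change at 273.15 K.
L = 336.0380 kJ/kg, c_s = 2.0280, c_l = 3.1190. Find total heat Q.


Q1 (sensible, solid) = 7.9080 * 2.0280 * 19.7430 = 316.6269 kJ
Q2 (latent) = 7.9080 * 336.0380 = 2657.3885 kJ
Q3 (sensible, liquid) = 7.9080 * 3.1190 * 50.6480 = 1249.2356 kJ
Q_total = 4223.2509 kJ

4223.2509 kJ


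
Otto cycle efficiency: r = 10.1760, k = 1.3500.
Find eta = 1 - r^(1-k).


r^(k-1) = 2.2524
eta = 1 - 1/2.2524 = 0.5560 = 55.6036%

55.6036%


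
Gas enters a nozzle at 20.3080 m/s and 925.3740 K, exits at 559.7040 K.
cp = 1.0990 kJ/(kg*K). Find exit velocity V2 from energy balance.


dT = 365.6700 K
2*cp*1000*dT = 803742.6600
V1^2 = 412.4149
V2 = sqrt(804155.0749) = 896.7469 m/s

896.7469 m/s


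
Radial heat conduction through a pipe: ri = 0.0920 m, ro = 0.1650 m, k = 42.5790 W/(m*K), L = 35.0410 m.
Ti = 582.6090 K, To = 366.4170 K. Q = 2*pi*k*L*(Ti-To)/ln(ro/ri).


dT = 216.1920 K
ln(ro/ri) = 0.5842
Q = 2*pi*42.5790*35.0410*216.1920 / 0.5842 = 3469460.3457 W

3469460.3457 W


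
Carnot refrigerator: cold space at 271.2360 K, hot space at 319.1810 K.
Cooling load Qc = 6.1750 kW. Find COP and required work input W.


COP = 271.2360 / 47.9450 = 5.6572
W = 6.1750 / 5.6572 = 1.0915 kW

COP = 5.6572, W = 1.0915 kW


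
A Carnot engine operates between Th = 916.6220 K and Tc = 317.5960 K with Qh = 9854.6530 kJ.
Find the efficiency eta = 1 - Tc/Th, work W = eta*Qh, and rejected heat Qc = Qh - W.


eta = 1 - 317.5960/916.6220 = 0.6535
W = 0.6535 * 9854.6530 = 6440.1611 kJ
Qc = 9854.6530 - 6440.1611 = 3414.4919 kJ

eta = 65.3515%, W = 6440.1611 kJ, Qc = 3414.4919 kJ


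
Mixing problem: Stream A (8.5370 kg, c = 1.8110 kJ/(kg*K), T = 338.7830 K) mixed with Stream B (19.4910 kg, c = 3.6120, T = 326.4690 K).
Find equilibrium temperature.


num = 28221.6616
den = 85.8620
Tf = 328.6863 K

328.6863 K


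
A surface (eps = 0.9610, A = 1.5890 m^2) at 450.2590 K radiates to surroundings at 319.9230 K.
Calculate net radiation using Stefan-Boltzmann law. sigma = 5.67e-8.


T^4 = 4.1101e+10
Tsurr^4 = 1.0476e+10
Q = 0.9610 * 5.67e-8 * 1.5890 * 3.0625e+10 = 2651.5961 W

2651.5961 W


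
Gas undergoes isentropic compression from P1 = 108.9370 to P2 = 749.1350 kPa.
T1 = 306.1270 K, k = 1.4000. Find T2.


(k-1)/k = 0.2857
(P2/P1)^exp = 1.7348
T2 = 306.1270 * 1.7348 = 531.0732 K

531.0732 K


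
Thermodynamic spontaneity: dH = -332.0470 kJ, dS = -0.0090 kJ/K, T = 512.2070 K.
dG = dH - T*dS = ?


T*dS = 512.2070 * -0.0090 = -4.6099 kJ
dG = -332.0470 + 4.6099 = -327.4371 kJ (spontaneous)

dG = -327.4371 kJ, spontaneous


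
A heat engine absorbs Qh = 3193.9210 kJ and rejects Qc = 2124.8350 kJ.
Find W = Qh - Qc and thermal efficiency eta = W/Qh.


W = 3193.9210 - 2124.8350 = 1069.0860 kJ
eta = 1069.0860 / 3193.9210 = 0.3347 = 33.4725%

W = 1069.0860 kJ, eta = 33.4725%


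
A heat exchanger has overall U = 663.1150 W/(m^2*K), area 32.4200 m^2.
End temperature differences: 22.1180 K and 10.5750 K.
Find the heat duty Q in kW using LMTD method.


LMTD = 15.6431 K
Q = 663.1150 * 32.4200 * 15.6431 = 336297.4836 W = 336.2975 kW

336.2975 kW


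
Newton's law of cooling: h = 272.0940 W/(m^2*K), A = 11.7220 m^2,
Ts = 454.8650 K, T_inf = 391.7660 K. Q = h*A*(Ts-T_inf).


dT = 63.0990 K
Q = 272.0940 * 11.7220 * 63.0990 = 201253.3688 W

201253.3688 W


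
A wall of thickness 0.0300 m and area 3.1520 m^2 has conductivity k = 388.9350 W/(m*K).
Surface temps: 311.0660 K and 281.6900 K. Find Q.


dT = 29.3760 K
Q = 388.9350 * 3.1520 * 29.3760 / 0.0300 = 1200423.9191 W

1200423.9191 W


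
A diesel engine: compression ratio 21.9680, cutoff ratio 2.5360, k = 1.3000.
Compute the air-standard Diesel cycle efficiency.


r^(k-1) = 2.5266
rc^k = 3.3527
eta = 0.5337 = 53.3669%

53.3669%


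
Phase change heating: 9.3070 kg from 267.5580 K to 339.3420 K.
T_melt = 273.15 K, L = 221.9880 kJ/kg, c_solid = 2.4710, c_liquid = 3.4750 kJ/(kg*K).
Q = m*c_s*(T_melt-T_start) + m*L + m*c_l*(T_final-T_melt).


Q1 (sensible, solid) = 9.3070 * 2.4710 * 5.5920 = 128.6026 kJ
Q2 (latent) = 9.3070 * 221.9880 = 2066.0423 kJ
Q3 (sensible, liquid) = 9.3070 * 3.4750 * 66.1920 = 2140.7701 kJ
Q_total = 4335.4150 kJ

4335.4150 kJ


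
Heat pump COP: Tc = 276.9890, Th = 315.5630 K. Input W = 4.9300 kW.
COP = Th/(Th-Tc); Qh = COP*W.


COP = 315.5630 / 38.5740 = 8.1807
Qh = 8.1807 * 4.9300 = 40.3309 kW

COP = 8.1807, Qh = 40.3309 kW


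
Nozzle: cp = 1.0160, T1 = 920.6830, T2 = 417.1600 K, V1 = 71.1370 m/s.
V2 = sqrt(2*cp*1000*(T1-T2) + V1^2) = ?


dT = 503.5230 K
2*cp*1000*dT = 1023158.7360
V1^2 = 5060.4728
V2 = sqrt(1028219.2088) = 1014.0114 m/s

1014.0114 m/s


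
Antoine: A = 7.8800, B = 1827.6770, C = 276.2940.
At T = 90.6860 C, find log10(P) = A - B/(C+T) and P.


C+T = 366.9800
B/(C+T) = 4.9803
log10(P) = 7.8800 - 4.9803 = 2.8997
P = 10^2.8997 = 793.7473 mmHg

793.7473 mmHg


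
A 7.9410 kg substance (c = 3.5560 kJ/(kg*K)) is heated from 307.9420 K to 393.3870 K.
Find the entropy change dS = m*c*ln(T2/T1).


T2/T1 = 1.2775
ln(T2/T1) = 0.2449
dS = 7.9410 * 3.5560 * 0.2449 = 6.9150 kJ/K

6.9150 kJ/K


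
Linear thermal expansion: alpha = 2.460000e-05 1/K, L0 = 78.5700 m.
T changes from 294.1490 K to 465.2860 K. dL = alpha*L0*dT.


dT = 171.1370 K
dL = 2.460000e-05 * 78.5700 * 171.1370 = 0.330777 m
L_final = 78.900777 m

dL = 0.330777 m


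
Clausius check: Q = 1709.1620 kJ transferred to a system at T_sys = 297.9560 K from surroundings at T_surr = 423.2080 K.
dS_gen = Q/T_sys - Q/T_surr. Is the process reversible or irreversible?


dS_sys = 1709.1620/297.9560 = 5.7363 kJ/K
dS_surr = -1709.1620/423.2080 = -4.0386 kJ/K
dS_gen = 5.7363 - 4.0386 = 1.6977 kJ/K (irreversible)

dS_gen = 1.6977 kJ/K, irreversible


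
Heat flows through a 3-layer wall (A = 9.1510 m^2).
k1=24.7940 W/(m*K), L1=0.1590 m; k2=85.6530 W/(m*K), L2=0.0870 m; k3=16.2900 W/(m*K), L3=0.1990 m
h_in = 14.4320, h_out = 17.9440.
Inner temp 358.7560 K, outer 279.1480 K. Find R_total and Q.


R_conv_in = 1/(14.4320*9.1510) = 0.0076
R_1 = 0.1590/(24.7940*9.1510) = 0.0007
R_2 = 0.0870/(85.6530*9.1510) = 0.0001
R_3 = 0.1990/(16.2900*9.1510) = 0.0013
R_conv_out = 1/(17.9440*9.1510) = 0.0061
R_total = 0.0158 K/W
Q = 79.6080 / 0.0158 = 5035.7556 W

R_total = 0.0158 K/W, Q = 5035.7556 W


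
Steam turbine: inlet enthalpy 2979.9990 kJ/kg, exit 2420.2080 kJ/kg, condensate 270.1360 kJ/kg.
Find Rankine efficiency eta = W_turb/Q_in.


W = 559.7910 kJ/kg
Q_in = 2709.8630 kJ/kg
eta = 0.2066 = 20.6575%

eta = 20.6575%


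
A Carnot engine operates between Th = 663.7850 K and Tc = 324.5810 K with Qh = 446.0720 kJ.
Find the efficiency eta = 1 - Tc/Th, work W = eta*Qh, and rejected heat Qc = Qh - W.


eta = 1 - 324.5810/663.7850 = 0.5110
W = 0.5110 * 446.0720 = 227.9494 kJ
Qc = 446.0720 - 227.9494 = 218.1226 kJ

eta = 51.1015%, W = 227.9494 kJ, Qc = 218.1226 kJ


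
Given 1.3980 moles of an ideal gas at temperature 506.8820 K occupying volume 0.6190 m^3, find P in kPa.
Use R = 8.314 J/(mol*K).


P = nRT/V = 1.3980 * 8.314 * 506.8820 / 0.6190
= 5891.4753 / 0.6190 = 9517.7307 Pa = 9.5177 kPa

9.5177 kPa


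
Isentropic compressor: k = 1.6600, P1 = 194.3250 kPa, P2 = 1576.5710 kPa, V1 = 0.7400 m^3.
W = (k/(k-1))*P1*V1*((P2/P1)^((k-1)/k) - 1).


(k-1)/k = 0.3976
(P2/P1)^exp = 2.2987
W = 2.5152 * 194.3250 * 0.7400 * (2.2987 - 1) = 469.7155 kJ

469.7155 kJ


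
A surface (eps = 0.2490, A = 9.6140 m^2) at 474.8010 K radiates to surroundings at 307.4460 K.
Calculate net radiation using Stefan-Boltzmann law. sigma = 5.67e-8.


T^4 = 5.0821e+10
Tsurr^4 = 8.9346e+09
Q = 0.2490 * 5.67e-8 * 9.6140 * 4.1887e+10 = 5685.4324 W

5685.4324 W


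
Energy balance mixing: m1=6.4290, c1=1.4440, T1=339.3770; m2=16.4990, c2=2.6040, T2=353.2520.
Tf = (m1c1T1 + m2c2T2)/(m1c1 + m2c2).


num = 18327.5038
den = 52.2469
Tf = 350.7866 K

350.7866 K


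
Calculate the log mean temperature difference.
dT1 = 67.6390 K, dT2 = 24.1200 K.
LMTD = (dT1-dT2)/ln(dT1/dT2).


dT1/dT2 = 2.8043
ln(dT1/dT2) = 1.0311
LMTD = 43.5190 / 1.0311 = 42.2046 K

42.2046 K


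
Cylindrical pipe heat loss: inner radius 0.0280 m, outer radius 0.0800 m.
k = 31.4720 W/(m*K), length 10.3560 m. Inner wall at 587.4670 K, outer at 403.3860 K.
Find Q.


dT = 184.0810 K
ln(ro/ri) = 1.0498
Q = 2*pi*31.4720*10.3560*184.0810 / 1.0498 = 359078.5779 W

359078.5779 W


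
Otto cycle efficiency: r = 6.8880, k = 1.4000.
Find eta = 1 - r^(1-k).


r^(k-1) = 2.1639
eta = 1 - 1/2.1639 = 0.5379 = 53.7872%

53.7872%


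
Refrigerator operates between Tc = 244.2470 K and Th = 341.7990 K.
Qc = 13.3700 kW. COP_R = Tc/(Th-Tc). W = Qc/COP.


COP = 244.2470 / 97.5520 = 2.5038
W = 13.3700 / 2.5038 = 5.3400 kW

COP = 2.5038, W = 5.3400 kW


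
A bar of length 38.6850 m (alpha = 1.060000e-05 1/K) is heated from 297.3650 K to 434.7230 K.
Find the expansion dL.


dT = 137.3580 K
dL = 1.060000e-05 * 38.6850 * 137.3580 = 0.056325 m
L_final = 38.741325 m

dL = 0.056325 m


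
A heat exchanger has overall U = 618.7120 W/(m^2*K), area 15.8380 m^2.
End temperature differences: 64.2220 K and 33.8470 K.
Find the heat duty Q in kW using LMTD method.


LMTD = 47.4242 K
Q = 618.7120 * 15.8380 * 47.4242 = 464717.5860 W = 464.7176 kW

464.7176 kW


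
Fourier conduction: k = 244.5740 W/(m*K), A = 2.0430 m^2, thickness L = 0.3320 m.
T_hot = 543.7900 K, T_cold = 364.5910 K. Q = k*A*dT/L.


dT = 179.1990 K
Q = 244.5740 * 2.0430 * 179.1990 / 0.3320 = 269697.0221 W

269697.0221 W


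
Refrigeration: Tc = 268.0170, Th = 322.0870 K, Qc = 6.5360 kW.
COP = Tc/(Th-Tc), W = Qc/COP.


COP = 268.0170 / 54.0700 = 4.9569
W = 6.5360 / 4.9569 = 1.3186 kW

COP = 4.9569, W = 1.3186 kW


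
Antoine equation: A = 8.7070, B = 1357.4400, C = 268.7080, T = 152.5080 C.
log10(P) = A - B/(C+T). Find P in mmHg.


C+T = 421.2160
B/(C+T) = 3.2227
log10(P) = 8.7070 - 3.2227 = 5.4843
P = 10^5.4843 = 305021.4602 mmHg

305021.4602 mmHg


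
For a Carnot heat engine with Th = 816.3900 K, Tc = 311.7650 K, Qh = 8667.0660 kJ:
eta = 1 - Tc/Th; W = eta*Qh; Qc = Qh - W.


eta = 1 - 311.7650/816.3900 = 0.6181
W = 0.6181 * 8667.0660 = 5357.2657 kJ
Qc = 8667.0660 - 5357.2657 = 3309.8003 kJ

eta = 61.8118%, W = 5357.2657 kJ, Qc = 3309.8003 kJ


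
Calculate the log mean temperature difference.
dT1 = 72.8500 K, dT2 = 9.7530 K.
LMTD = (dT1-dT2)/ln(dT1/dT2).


dT1/dT2 = 7.4695
ln(dT1/dT2) = 2.0108
LMTD = 63.0970 / 2.0108 = 31.3786 K

31.3786 K


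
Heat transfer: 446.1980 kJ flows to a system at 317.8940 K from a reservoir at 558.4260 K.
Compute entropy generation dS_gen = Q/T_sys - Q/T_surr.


dS_sys = 446.1980/317.8940 = 1.4036 kJ/K
dS_surr = -446.1980/558.4260 = -0.7990 kJ/K
dS_gen = 1.4036 - 0.7990 = 0.6046 kJ/K (irreversible)

dS_gen = 0.6046 kJ/K, irreversible


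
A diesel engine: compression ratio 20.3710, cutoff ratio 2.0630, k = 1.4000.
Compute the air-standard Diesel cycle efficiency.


r^(k-1) = 3.3389
rc^k = 2.7561
eta = 0.6466 = 64.6582%

64.6582%


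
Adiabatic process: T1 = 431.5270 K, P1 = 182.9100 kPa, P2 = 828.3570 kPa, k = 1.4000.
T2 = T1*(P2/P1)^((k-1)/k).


(k-1)/k = 0.2857
(P2/P1)^exp = 1.5397
T2 = 431.5270 * 1.5397 = 664.4019 K

664.4019 K


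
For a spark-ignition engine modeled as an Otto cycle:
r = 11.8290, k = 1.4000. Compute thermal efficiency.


r^(k-1) = 2.6865
eta = 1 - 1/2.6865 = 0.6278 = 62.7762%

62.7762%


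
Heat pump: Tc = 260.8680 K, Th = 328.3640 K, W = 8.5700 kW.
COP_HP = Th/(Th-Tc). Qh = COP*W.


COP = 328.3640 / 67.4960 = 4.8649
Qh = 4.8649 * 8.5700 = 41.6925 kW

COP = 4.8649, Qh = 41.6925 kW


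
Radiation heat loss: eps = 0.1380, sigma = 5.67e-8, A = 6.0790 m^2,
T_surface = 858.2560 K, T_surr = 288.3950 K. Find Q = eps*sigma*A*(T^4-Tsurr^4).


T^4 = 5.4258e+11
Tsurr^4 = 6.9175e+09
Q = 0.1380 * 5.67e-8 * 6.0790 * 5.3567e+11 = 25479.3983 W

25479.3983 W


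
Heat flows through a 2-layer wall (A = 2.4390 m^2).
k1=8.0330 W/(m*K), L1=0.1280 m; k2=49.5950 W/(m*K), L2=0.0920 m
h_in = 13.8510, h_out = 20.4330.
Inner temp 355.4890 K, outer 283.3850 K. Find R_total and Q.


R_conv_in = 1/(13.8510*2.4390) = 0.0296
R_1 = 0.1280/(8.0330*2.4390) = 0.0065
R_2 = 0.0920/(49.5950*2.4390) = 0.0008
R_conv_out = 1/(20.4330*2.4390) = 0.0201
R_total = 0.0570 K/W
Q = 72.1040 / 0.0570 = 1265.8594 W

R_total = 0.0570 K/W, Q = 1265.8594 W


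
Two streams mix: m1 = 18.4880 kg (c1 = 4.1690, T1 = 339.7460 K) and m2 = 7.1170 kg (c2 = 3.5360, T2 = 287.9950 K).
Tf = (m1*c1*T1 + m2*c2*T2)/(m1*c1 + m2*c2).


num = 33434.0223
den = 102.2422
Tf = 327.0081 K

327.0081 K


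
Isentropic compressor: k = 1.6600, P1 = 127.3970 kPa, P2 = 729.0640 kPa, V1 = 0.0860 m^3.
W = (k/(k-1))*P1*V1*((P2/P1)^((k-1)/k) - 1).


(k-1)/k = 0.3976
(P2/P1)^exp = 2.0009
W = 2.5152 * 127.3970 * 0.0860 * (2.0009 - 1) = 27.5801 kJ

27.5801 kJ


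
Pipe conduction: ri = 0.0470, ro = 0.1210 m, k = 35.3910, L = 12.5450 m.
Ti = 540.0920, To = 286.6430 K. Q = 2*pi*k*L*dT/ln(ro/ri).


dT = 253.4490 K
ln(ro/ri) = 0.9456
Q = 2*pi*35.3910*12.5450*253.4490 / 0.9456 = 747664.5061 W

747664.5061 W


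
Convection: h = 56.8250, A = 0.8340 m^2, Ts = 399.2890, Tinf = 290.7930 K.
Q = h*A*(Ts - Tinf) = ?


dT = 108.4960 K
Q = 56.8250 * 0.8340 * 108.4960 = 5141.8479 W

5141.8479 W


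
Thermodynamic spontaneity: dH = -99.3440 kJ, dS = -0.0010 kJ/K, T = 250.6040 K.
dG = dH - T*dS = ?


T*dS = 250.6040 * -0.0010 = -0.2506 kJ
dG = -99.3440 + 0.2506 = -99.0934 kJ (spontaneous)

dG = -99.0934 kJ, spontaneous


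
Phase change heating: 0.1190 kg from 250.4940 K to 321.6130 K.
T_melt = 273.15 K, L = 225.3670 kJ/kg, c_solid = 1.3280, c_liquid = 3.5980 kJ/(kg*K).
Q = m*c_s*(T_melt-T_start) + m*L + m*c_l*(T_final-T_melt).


Q1 (sensible, solid) = 0.1190 * 1.3280 * 22.6560 = 3.5804 kJ
Q2 (latent) = 0.1190 * 225.3670 = 26.8187 kJ
Q3 (sensible, liquid) = 0.1190 * 3.5980 * 48.4630 = 20.7500 kJ
Q_total = 51.1491 kJ

51.1491 kJ


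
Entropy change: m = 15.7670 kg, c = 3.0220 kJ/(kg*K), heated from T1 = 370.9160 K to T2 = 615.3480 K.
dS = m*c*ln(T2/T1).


T2/T1 = 1.6590
ln(T2/T1) = 0.5062
dS = 15.7670 * 3.0220 * 0.5062 = 24.1199 kJ/K

24.1199 kJ/K


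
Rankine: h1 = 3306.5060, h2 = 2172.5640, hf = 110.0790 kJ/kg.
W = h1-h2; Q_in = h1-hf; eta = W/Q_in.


W = 1133.9420 kJ/kg
Q_in = 3196.4270 kJ/kg
eta = 0.3548 = 35.4753%

eta = 35.4753%


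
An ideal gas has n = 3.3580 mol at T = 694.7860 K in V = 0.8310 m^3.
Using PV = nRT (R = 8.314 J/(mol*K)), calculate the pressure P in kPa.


P = nRT/V = 3.3580 * 8.314 * 694.7860 / 0.8310
= 19397.3218 / 0.8310 = 23342.1442 Pa = 23.3421 kPa

23.3421 kPa


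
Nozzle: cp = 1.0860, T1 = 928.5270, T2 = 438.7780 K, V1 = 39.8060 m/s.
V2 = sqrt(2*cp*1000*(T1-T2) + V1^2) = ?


dT = 489.7490 K
2*cp*1000*dT = 1063734.8280
V1^2 = 1584.5176
V2 = sqrt(1065319.3456) = 1032.1431 m/s

1032.1431 m/s


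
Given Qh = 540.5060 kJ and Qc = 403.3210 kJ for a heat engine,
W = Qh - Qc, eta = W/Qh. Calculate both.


W = 540.5060 - 403.3210 = 137.1850 kJ
eta = 137.1850 / 540.5060 = 0.2538 = 25.3808%

W = 137.1850 kJ, eta = 25.3808%


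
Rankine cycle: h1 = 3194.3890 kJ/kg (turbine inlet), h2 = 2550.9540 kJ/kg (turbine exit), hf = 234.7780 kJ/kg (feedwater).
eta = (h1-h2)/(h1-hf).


W = 643.4350 kJ/kg
Q_in = 2959.6110 kJ/kg
eta = 0.2174 = 21.7405%

eta = 21.7405%


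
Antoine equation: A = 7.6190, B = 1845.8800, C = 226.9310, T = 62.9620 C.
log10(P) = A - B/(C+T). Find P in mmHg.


C+T = 289.8930
B/(C+T) = 6.3675
log10(P) = 7.6190 - 6.3675 = 1.2515
P = 10^1.2515 = 17.8463 mmHg

17.8463 mmHg


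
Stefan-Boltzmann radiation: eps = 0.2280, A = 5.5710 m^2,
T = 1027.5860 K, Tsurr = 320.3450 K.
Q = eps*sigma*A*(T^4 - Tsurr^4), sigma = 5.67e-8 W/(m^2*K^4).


T^4 = 1.1150e+12
Tsurr^4 = 1.0531e+10
Q = 0.2280 * 5.67e-8 * 5.5710 * 1.1045e+12 = 79543.0796 W

79543.0796 W


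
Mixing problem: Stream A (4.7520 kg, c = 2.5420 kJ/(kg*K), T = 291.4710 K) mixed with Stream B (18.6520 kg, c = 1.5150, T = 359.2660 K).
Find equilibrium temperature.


num = 13672.9080
den = 40.3374
Tf = 338.9638 K

338.9638 K


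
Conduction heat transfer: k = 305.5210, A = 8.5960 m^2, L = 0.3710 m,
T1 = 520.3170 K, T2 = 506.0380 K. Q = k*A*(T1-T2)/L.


dT = 14.2790 K
Q = 305.5210 * 8.5960 * 14.2790 / 0.3710 = 101079.0980 W

101079.0980 W


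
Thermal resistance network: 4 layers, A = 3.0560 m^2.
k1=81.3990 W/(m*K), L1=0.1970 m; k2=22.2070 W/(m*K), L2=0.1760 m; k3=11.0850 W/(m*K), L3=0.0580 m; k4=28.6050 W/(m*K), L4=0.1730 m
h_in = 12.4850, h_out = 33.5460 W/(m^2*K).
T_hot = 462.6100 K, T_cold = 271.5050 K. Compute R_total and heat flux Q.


R_conv_in = 1/(12.4850*3.0560) = 0.0262
R_1 = 0.1970/(81.3990*3.0560) = 0.0008
R_2 = 0.1760/(22.2070*3.0560) = 0.0026
R_3 = 0.0580/(11.0850*3.0560) = 0.0017
R_4 = 0.1730/(28.6050*3.0560) = 0.0020
R_conv_out = 1/(33.5460*3.0560) = 0.0098
R_total = 0.0430 K/W
Q = 191.1050 / 0.0430 = 4440.1218 W

R_total = 0.0430 K/W, Q = 4440.1218 W


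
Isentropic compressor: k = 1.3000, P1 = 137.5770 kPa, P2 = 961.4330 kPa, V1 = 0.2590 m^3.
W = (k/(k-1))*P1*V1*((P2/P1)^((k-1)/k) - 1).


(k-1)/k = 0.2308
(P2/P1)^exp = 1.5662
W = 4.3333 * 137.5770 * 0.2590 * (1.5662 - 1) = 87.4299 kJ

87.4299 kJ


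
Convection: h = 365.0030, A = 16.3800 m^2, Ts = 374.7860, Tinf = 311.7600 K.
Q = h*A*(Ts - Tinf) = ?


dT = 63.0260 K
Q = 365.0030 * 16.3800 * 63.0260 = 376816.6433 W

376816.6433 W


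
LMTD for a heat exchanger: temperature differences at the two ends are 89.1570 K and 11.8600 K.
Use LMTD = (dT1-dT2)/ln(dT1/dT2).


dT1/dT2 = 7.5175
ln(dT1/dT2) = 2.0172
LMTD = 77.2970 / 2.0172 = 38.3184 K

38.3184 K


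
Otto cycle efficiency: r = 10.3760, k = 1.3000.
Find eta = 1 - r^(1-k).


r^(k-1) = 2.0175
eta = 1 - 1/2.0175 = 0.5043 = 50.4332%

50.4332%


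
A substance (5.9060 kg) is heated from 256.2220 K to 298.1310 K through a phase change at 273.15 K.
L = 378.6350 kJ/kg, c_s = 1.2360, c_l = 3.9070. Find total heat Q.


Q1 (sensible, solid) = 5.9060 * 1.2360 * 16.9280 = 123.5713 kJ
Q2 (latent) = 5.9060 * 378.6350 = 2236.2183 kJ
Q3 (sensible, liquid) = 5.9060 * 3.9070 * 24.9810 = 576.4301 kJ
Q_total = 2936.2197 kJ

2936.2197 kJ


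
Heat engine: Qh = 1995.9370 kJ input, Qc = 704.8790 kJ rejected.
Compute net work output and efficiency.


W = 1995.9370 - 704.8790 = 1291.0580 kJ
eta = 1291.0580 / 1995.9370 = 0.6468 = 64.6843%

W = 1291.0580 kJ, eta = 64.6843%


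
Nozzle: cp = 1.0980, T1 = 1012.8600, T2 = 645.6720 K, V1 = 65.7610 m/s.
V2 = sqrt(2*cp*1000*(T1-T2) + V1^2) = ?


dT = 367.1880 K
2*cp*1000*dT = 806344.8480
V1^2 = 4324.5091
V2 = sqrt(810669.3571) = 900.3718 m/s

900.3718 m/s


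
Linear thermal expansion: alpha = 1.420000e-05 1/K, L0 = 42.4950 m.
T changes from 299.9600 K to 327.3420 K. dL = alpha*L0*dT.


dT = 27.3820 K
dL = 1.420000e-05 * 42.4950 * 27.3820 = 0.016523 m
L_final = 42.511523 m

dL = 0.016523 m


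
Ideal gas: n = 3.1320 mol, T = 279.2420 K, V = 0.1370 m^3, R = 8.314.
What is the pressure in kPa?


P = nRT/V = 3.1320 * 8.314 * 279.2420 / 0.1370
= 7271.3075 / 0.1370 = 53075.2375 Pa = 53.0752 kPa

53.0752 kPa


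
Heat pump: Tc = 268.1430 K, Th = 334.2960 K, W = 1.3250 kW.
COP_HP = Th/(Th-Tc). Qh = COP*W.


COP = 334.2960 / 66.1530 = 5.0534
Qh = 5.0534 * 1.3250 = 6.6957 kW

COP = 5.0534, Qh = 6.6957 kW


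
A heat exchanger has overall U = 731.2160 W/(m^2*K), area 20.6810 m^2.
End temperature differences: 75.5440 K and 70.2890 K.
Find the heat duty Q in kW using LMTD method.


LMTD = 72.8849 K
Q = 731.2160 * 20.6810 * 72.8849 = 1102186.1648 W = 1102.1862 kW

1102.1862 kW


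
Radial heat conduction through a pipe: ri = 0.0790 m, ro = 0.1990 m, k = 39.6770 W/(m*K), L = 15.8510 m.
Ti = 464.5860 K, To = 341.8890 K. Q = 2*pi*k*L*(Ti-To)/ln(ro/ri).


dT = 122.6970 K
ln(ro/ri) = 0.9239
Q = 2*pi*39.6770*15.8510*122.6970 / 0.9239 = 524812.9770 W

524812.9770 W


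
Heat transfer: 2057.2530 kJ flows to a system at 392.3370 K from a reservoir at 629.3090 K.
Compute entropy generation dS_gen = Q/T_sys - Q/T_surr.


dS_sys = 2057.2530/392.3370 = 5.2436 kJ/K
dS_surr = -2057.2530/629.3090 = -3.2691 kJ/K
dS_gen = 5.2436 - 3.2691 = 1.9745 kJ/K (irreversible)

dS_gen = 1.9745 kJ/K, irreversible


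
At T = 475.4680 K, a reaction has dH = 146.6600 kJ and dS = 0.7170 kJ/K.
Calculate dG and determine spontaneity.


T*dS = 475.4680 * 0.7170 = 340.9106 kJ
dG = 146.6600 - 340.9106 = -194.2506 kJ (spontaneous)

dG = -194.2506 kJ, spontaneous


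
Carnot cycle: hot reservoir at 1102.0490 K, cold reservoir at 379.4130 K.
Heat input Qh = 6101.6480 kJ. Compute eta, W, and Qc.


eta = 1 - 379.4130/1102.0490 = 0.6557
W = 0.6557 * 6101.6480 = 4000.9750 kJ
Qc = 6101.6480 - 4000.9750 = 2100.6730 kJ

eta = 65.5720%, W = 4000.9750 kJ, Qc = 2100.6730 kJ


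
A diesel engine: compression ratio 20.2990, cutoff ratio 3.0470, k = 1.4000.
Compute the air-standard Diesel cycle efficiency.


r^(k-1) = 3.3342
rc^k = 4.7580
eta = 0.6067 = 60.6706%

60.6706%


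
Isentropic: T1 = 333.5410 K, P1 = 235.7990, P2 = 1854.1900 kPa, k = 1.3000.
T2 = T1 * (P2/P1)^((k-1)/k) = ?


(k-1)/k = 0.2308
(P2/P1)^exp = 1.6095
T2 = 333.5410 * 1.6095 = 536.8204 K

536.8204 K


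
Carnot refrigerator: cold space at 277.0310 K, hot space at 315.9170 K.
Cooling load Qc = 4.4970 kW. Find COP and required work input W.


COP = 277.0310 / 38.8860 = 7.1242
W = 4.4970 / 7.1242 = 0.6312 kW

COP = 7.1242, W = 0.6312 kW


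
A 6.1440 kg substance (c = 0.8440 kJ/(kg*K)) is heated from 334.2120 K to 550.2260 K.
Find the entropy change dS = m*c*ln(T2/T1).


T2/T1 = 1.6463
ln(T2/T1) = 0.4986
dS = 6.1440 * 0.8440 * 0.4986 = 2.5853 kJ/K

2.5853 kJ/K


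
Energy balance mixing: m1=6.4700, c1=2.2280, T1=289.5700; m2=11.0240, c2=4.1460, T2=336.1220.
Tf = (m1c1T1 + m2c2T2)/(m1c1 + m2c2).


num = 19536.8233
den = 60.1207
Tf = 324.9602 K

324.9602 K


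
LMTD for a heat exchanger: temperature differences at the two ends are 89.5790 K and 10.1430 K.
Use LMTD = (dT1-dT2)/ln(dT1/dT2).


dT1/dT2 = 8.8316
ln(dT1/dT2) = 2.1783
LMTD = 79.4360 / 2.1783 = 36.4663 K

36.4663 K


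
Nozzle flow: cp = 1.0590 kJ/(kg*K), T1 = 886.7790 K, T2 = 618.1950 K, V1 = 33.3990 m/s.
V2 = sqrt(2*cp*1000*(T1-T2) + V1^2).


dT = 268.5840 K
2*cp*1000*dT = 568860.9120
V1^2 = 1115.4932
V2 = sqrt(569976.4052) = 754.9678 m/s

754.9678 m/s


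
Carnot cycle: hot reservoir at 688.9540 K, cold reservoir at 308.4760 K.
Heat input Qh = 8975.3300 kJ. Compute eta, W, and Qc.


eta = 1 - 308.4760/688.9540 = 0.5523
W = 0.5523 * 8975.3300 = 4956.6671 kJ
Qc = 8975.3300 - 4956.6671 = 4018.6629 kJ

eta = 55.2255%, W = 4956.6671 kJ, Qc = 4018.6629 kJ


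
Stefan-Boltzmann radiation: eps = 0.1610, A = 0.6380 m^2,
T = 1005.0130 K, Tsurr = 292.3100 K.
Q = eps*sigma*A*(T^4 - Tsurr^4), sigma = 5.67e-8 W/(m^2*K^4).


T^4 = 1.0202e+12
Tsurr^4 = 7.3009e+09
Q = 0.1610 * 5.67e-8 * 0.6380 * 1.0129e+12 = 5899.2557 W

5899.2557 W


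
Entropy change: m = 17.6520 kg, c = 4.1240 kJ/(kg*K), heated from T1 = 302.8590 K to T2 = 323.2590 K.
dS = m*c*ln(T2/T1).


T2/T1 = 1.0674
ln(T2/T1) = 0.0652
dS = 17.6520 * 4.1240 * 0.0652 = 4.7454 kJ/K

4.7454 kJ/K


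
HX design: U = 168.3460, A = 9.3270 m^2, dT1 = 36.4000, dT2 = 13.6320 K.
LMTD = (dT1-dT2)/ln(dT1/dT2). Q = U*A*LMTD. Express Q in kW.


LMTD = 23.1818 K
Q = 168.3460 * 9.3270 * 23.1818 = 36399.2444 W = 36.3992 kW

36.3992 kW


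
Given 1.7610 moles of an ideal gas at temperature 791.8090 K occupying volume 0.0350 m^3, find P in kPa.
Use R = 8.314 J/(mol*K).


P = nRT/V = 1.7610 * 8.314 * 791.8090 / 0.0350
= 11592.8391 / 0.0350 = 331223.9756 Pa = 331.2240 kPa

331.2240 kPa


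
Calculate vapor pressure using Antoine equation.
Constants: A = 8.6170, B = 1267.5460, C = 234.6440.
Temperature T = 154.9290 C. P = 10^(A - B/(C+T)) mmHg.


C+T = 389.5730
B/(C+T) = 3.2537
log10(P) = 8.6170 - 3.2537 = 5.3633
P = 10^5.3633 = 230844.5833 mmHg

230844.5833 mmHg


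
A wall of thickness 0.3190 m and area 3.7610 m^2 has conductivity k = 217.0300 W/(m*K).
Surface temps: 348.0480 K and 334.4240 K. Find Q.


dT = 13.6240 K
Q = 217.0300 * 3.7610 * 13.6240 / 0.3190 = 34860.7764 W

34860.7764 W


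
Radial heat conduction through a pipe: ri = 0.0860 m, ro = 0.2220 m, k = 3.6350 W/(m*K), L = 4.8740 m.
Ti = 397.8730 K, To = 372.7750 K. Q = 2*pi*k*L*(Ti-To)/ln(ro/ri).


dT = 25.0980 K
ln(ro/ri) = 0.9483
Q = 2*pi*3.6350*4.8740*25.0980 / 0.9483 = 2946.1130 W

2946.1130 W


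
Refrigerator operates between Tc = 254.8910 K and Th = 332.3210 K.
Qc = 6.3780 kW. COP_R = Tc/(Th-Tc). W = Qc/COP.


COP = 254.8910 / 77.4300 = 3.2919
W = 6.3780 / 3.2919 = 1.9375 kW

COP = 3.2919, W = 1.9375 kW


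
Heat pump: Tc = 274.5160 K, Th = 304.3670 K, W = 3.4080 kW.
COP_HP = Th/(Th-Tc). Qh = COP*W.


COP = 304.3670 / 29.8510 = 10.1962
Qh = 10.1962 * 3.4080 = 34.7487 kW

COP = 10.1962, Qh = 34.7487 kW


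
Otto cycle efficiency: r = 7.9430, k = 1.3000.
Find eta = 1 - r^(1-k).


r^(k-1) = 1.8621
eta = 1 - 1/1.8621 = 0.4630 = 46.2962%

46.2962%


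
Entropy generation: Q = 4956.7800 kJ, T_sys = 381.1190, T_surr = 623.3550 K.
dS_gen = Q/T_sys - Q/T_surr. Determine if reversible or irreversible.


dS_sys = 4956.7800/381.1190 = 13.0059 kJ/K
dS_surr = -4956.7800/623.3550 = -7.9518 kJ/K
dS_gen = 13.0059 - 7.9518 = 5.0541 kJ/K (irreversible)

dS_gen = 5.0541 kJ/K, irreversible


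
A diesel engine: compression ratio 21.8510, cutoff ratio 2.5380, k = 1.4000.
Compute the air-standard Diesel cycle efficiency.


r^(k-1) = 3.4339
rc^k = 3.6837
eta = 0.6370 = 63.7033%

63.7033%


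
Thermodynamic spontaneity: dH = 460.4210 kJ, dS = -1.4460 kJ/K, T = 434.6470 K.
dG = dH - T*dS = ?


T*dS = 434.6470 * -1.4460 = -628.4996 kJ
dG = 460.4210 + 628.4996 = 1088.9206 kJ (non-spontaneous)

dG = 1088.9206 kJ, non-spontaneous


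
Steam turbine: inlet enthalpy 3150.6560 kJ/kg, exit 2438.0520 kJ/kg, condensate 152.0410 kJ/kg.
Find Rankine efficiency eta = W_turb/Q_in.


W = 712.6040 kJ/kg
Q_in = 2998.6150 kJ/kg
eta = 0.2376 = 23.7644%

eta = 23.7644%


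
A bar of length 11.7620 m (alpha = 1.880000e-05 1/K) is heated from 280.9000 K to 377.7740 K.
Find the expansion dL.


dT = 96.8740 K
dL = 1.880000e-05 * 11.7620 * 96.8740 = 0.021421 m
L_final = 11.783421 m

dL = 0.021421 m


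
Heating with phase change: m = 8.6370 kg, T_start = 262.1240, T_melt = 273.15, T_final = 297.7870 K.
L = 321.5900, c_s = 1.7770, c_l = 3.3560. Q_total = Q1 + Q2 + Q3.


Q1 (sensible, solid) = 8.6370 * 1.7770 * 11.0260 = 169.2265 kJ
Q2 (latent) = 8.6370 * 321.5900 = 2777.5728 kJ
Q3 (sensible, liquid) = 8.6370 * 3.3560 * 24.6370 = 714.1225 kJ
Q_total = 3660.9218 kJ

3660.9218 kJ


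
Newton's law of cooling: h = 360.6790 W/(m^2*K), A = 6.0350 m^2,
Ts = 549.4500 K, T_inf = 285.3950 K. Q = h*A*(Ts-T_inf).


dT = 264.0550 K
Q = 360.6790 * 6.0350 * 264.0550 = 574767.9283 W

574767.9283 W


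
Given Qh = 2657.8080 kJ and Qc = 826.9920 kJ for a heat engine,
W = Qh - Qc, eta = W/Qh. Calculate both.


W = 2657.8080 - 826.9920 = 1830.8160 kJ
eta = 1830.8160 / 2657.8080 = 0.6888 = 68.8844%

W = 1830.8160 kJ, eta = 68.8844%


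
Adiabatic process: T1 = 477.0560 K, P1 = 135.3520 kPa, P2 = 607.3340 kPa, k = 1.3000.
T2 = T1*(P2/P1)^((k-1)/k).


(k-1)/k = 0.2308
(P2/P1)^exp = 1.4140
T2 = 477.0560 * 1.4140 = 674.5627 K

674.5627 K


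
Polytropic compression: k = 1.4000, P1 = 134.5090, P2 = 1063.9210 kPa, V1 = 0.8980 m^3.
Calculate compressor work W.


(k-1)/k = 0.2857
(P2/P1)^exp = 1.8056
W = 3.5000 * 134.5090 * 0.8980 * (1.8056 - 1) = 340.5682 kJ

340.5682 kJ


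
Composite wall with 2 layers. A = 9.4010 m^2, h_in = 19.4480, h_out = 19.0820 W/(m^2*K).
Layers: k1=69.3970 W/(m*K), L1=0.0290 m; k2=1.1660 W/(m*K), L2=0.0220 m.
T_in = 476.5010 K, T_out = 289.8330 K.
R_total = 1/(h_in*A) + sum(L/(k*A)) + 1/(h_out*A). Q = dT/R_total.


R_conv_in = 1/(19.4480*9.4010) = 0.0055
R_1 = 0.0290/(69.3970*9.4010) = 4.4451e-05
R_2 = 0.0220/(1.1660*9.4010) = 0.0020
R_conv_out = 1/(19.0820*9.4010) = 0.0056
R_total = 0.0131 K/W
Q = 186.6680 / 0.0131 = 14254.4094 W

R_total = 0.0131 K/W, Q = 14254.4094 W


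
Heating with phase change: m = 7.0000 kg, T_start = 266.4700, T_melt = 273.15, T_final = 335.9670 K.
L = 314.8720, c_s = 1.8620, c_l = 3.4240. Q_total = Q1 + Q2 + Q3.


Q1 (sensible, solid) = 7.0000 * 1.8620 * 6.6800 = 87.0671 kJ
Q2 (latent) = 7.0000 * 314.8720 = 2204.1040 kJ
Q3 (sensible, liquid) = 7.0000 * 3.4240 * 62.8170 = 1505.5979 kJ
Q_total = 3796.7690 kJ

3796.7690 kJ


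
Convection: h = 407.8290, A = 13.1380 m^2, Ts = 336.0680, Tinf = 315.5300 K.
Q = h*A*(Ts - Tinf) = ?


dT = 20.5380 K
Q = 407.8290 * 13.1380 * 20.5380 = 110043.7829 W

110043.7829 W


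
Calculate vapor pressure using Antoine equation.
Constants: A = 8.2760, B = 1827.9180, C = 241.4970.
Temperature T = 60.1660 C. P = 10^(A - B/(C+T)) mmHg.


C+T = 301.6630
B/(C+T) = 6.0595
log10(P) = 8.2760 - 6.0595 = 2.2165
P = 10^2.2165 = 164.6378 mmHg

164.6378 mmHg


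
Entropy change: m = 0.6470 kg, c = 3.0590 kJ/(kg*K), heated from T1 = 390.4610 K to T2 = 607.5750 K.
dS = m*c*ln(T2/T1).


T2/T1 = 1.5560
ln(T2/T1) = 0.4421
dS = 0.6470 * 3.0590 * 0.4421 = 0.8751 kJ/K

0.8751 kJ/K


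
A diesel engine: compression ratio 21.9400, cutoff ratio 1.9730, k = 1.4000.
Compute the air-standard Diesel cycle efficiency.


r^(k-1) = 3.4395
rc^k = 2.5893
eta = 0.6608 = 66.0794%

66.0794%


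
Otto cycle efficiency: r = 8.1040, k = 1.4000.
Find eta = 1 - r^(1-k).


r^(k-1) = 2.3093
eta = 1 - 1/2.3093 = 0.5670 = 56.6968%

56.6968%


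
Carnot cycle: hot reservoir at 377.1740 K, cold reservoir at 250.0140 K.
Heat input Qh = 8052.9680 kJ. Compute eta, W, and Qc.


eta = 1 - 250.0140/377.1740 = 0.3371
W = 0.3371 * 8052.9680 = 2714.9682 kJ
Qc = 8052.9680 - 2714.9682 = 5337.9998 kJ

eta = 33.7139%, W = 2714.9682 kJ, Qc = 5337.9998 kJ


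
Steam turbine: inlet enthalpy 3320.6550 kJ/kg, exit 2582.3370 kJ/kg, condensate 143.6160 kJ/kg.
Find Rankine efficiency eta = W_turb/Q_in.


W = 738.3180 kJ/kg
Q_in = 3177.0390 kJ/kg
eta = 0.2324 = 23.2392%

eta = 23.2392%


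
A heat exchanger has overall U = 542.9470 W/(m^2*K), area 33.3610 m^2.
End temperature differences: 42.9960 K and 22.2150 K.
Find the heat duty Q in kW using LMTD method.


LMTD = 31.4702 K
Q = 542.9470 * 33.3610 * 31.4702 = 570027.4388 W = 570.0274 kW

570.0274 kW
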